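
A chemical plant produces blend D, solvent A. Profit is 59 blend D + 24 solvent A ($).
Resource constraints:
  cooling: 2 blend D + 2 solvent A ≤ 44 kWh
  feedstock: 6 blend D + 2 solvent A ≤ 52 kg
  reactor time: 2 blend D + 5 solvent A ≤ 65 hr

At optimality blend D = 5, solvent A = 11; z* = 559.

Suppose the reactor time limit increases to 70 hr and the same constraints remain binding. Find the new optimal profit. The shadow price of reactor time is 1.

Δb = 5, so new z* = 559 + (1)·(5) = 559 + 5 = 564.

564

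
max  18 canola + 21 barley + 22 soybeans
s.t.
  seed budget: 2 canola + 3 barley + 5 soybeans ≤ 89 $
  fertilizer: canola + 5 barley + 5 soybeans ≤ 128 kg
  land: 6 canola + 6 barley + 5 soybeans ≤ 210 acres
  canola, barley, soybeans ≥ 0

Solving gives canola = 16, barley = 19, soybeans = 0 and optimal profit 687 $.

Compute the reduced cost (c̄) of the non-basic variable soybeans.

-3

Check each constraint at x*: seed budget 89/89 (tight); fertilizer 111/128 (slack 17); land 210/210 (tight).
By complementary slackness, y = 0 for the non-binding constraint.
From A_Bᵀ y = c: 2·y_seed budget + 6·y_land = 18; 3·y_seed budget + 6·y_land = 21.
→ y_seed budget = 3 and y_land = 2.
Reduced cost of soybeans: c₃ − yᵀa₃ = 22 − (3·5 + 2·5) = 22 − 25 = -3.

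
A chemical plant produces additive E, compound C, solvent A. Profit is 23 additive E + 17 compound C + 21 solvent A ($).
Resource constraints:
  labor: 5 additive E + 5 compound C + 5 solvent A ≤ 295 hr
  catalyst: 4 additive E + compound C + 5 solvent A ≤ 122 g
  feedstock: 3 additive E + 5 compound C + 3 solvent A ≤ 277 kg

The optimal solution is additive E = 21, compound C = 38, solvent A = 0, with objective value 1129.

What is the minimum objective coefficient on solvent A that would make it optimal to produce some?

25

At the optimum: labor uses 295 of 295 (binding); catalyst uses 122 of 122 (binding); feedstock uses 253 of 277 (slack = 24).
By complementary slackness, y = 0 for the non-binding constraint.
The binding rows give the dual system: 5·y_labor + 4·y_catalyst = 23 and 5·y_labor + 1·y_catalyst = 17.
This yields shadow prices y_labor = 3, y_catalyst = 2.
solvent A enters the basis when its profit ≥ yᵀa₃ = 3·5 + 2·5 = 25.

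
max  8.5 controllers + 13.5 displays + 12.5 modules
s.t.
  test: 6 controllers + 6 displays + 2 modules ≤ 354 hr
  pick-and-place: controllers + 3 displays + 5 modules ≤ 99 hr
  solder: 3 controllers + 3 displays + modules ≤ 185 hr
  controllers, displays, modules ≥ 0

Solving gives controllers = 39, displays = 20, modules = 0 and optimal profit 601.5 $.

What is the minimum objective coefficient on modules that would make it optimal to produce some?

14.5

Check each constraint at x*: test 354/354 (tight); pick-and-place 99/99 (tight); solder 177/185 (slack 8).
By complementary slackness, y = 0 for the non-binding constraint.
From A_Bᵀ y = c: 6·y_test + 1·y_pick-and-place = 8.5; 6·y_test + 3·y_pick-and-place = 13.5.
Solving: y_test = 1, y_pick-and-place = 2.5.
modules enters the basis when its profit ≥ yᵀa₃ = 1·2 + 2.5·5 = 14.5.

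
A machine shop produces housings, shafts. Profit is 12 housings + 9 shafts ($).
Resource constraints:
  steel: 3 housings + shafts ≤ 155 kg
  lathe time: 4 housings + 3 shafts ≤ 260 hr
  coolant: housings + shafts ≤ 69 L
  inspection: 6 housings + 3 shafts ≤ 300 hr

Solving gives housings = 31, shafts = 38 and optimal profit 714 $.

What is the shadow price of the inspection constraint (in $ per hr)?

Binding: coolant and inspection. Non-binding: steel (24 unused), lathe time (22 unused).
By complementary slackness, y = 0 for the non-binding constraints.
From A_Bᵀ y = c: 1·y_coolant + 6·y_inspection = 12; 1·y_coolant + 3·y_inspection = 9.
Solving: y_coolant = 6, y_inspection = 1.
Shadow price of inspection = 1.

1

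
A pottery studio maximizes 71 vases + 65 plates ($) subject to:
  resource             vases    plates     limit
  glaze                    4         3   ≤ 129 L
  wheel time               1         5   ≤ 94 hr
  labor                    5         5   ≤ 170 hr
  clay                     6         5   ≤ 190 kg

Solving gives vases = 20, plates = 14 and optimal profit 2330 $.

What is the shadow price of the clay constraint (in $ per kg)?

6

At the optimum: glaze uses 122 of 129 (slack = 7); wheel time uses 90 of 94 (slack = 4); labor uses 170 of 170 (binding); clay uses 190 of 190 (binding).
Since glaze, wheel time are not tight, their duals are 0.
From A_Bᵀ y = c: 5·y_labor + 6·y_clay = 71; 5·y_labor + 5·y_clay = 65.
This yields shadow prices y_labor = 7, y_clay = 6.
Shadow price of clay = 6.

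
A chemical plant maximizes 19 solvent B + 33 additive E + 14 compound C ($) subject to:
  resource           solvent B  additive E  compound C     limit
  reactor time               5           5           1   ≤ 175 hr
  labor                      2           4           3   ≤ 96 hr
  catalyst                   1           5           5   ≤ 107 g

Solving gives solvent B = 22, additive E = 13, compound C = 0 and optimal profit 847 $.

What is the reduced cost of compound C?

-8

Check each constraint at x*: reactor time 175/175 (tight); labor 96/96 (tight); catalyst 87/107 (slack 20).
Slack constraints have shadow price 0 (complementary slackness).
Dual feasibility on the basic columns requires 5·y_reactor time + 2·y_labor = 19, 5·y_reactor time + 4·y_labor = 33.
This yields shadow prices y_reactor time = 1, y_labor = 7.
Reduced cost of compound C: c₃ − yᵀa₃ = 14 − (1·1 + 7·3) = 14 − 22 = -8.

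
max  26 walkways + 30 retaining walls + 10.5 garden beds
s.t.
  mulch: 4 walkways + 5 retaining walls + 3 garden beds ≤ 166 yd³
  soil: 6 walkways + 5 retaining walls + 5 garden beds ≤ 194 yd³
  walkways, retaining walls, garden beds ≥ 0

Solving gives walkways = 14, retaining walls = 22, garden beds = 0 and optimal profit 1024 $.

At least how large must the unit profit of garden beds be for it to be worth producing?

20

At the optimum: mulch uses 166 of 166 (binding); soil uses 194 of 194 (binding).
Dual feasibility on the basic columns requires 4·y_mulch + 6·y_soil = 26, 5·y_mulch + 5·y_soil = 30.
Solving: y_mulch = 5, y_soil = 1.
garden beds enters the basis when its profit ≥ yᵀa₃ = 5·3 + 1·5 = 20.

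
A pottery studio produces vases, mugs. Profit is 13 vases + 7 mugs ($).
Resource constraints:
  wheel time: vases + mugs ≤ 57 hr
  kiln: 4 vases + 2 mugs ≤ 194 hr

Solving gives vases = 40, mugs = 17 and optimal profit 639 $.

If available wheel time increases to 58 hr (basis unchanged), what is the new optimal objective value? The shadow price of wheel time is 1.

640

Δb = 1, so new z* = 639 + (1)·(1) = 639 + 1 = 640.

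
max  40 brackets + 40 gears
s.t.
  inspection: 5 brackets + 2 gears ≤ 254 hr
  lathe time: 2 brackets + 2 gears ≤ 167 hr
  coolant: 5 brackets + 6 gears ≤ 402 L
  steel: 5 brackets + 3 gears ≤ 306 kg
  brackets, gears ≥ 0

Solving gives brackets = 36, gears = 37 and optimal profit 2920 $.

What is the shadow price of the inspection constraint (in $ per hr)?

2

Binding: inspection and coolant. Non-binding: lathe time (21 unused), steel (15 unused).
Since lathe time, steel are not tight, their duals are 0.
Dual feasibility on the basic columns requires 5·y_inspection + 5·y_coolant = 40, 2·y_inspection + 6·y_coolant = 40.
→ y_inspection = 2 and y_coolant = 6.
Shadow price of inspection = 2.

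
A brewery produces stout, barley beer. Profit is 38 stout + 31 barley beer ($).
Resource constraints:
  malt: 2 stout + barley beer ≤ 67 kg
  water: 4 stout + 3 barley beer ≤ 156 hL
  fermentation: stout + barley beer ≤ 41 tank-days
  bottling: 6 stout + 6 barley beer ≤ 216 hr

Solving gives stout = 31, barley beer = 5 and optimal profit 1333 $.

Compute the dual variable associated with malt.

7

At the optimum: malt uses 67 of 67 (binding); water uses 139 of 156 (slack = 17); fermentation uses 36 of 41 (slack = 5); bottling uses 216 of 216 (binding).
By complementary slackness, y = 0 for the non-binding constraints.
Dual feasibility on the basic columns requires 2·y_malt + 6·y_bottling = 38, 1·y_malt + 6·y_bottling = 31.
→ y_malt = 7 and y_bottling = 4.
Shadow price of malt = 7.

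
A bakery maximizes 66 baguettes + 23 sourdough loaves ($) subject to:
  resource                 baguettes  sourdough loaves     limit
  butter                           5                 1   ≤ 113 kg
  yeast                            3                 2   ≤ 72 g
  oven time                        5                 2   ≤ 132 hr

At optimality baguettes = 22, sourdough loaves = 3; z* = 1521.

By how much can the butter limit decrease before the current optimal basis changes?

77

Binding constraints: butter, yeast. The basis is B = [[5,1],[3,2]] with det 7.
Per unit decrease in butter, x* moves by d = (-0.2857, 0.4286).
The basis stays optimal until baguettes reaches 0; allowable decrease = 77 kg.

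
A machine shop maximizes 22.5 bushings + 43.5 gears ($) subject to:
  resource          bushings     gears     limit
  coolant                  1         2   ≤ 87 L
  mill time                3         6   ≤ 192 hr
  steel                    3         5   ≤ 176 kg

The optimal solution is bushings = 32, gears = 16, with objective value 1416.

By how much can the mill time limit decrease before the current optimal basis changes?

16

Binding constraints: mill time, steel. The basis is B = [[3,6],[3,5]] with det -3.
Per unit decrease in mill time, x* moves by d = (1.6667, -1).
The basis stays optimal until gears reaches 0; allowable decrease = 16 hr.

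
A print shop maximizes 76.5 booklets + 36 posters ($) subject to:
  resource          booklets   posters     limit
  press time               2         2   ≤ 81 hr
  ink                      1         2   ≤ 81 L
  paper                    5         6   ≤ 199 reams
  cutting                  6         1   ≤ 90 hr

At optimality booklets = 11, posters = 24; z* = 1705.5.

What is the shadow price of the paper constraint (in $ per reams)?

At the optimum: press time uses 70 of 81 (slack = 11); ink uses 59 of 81 (slack = 22); paper uses 199 of 199 (binding); cutting uses 90 of 90 (binding).
Slack constraints have shadow price 0 (complementary slackness).
Dual feasibility on the basic columns requires 5·y_paper + 6·y_cutting = 76.5, 6·y_paper + 1·y_cutting = 36.
This yields shadow prices y_paper = 4.5, y_cutting = 9.
Shadow price of paper = 4.5.

4.5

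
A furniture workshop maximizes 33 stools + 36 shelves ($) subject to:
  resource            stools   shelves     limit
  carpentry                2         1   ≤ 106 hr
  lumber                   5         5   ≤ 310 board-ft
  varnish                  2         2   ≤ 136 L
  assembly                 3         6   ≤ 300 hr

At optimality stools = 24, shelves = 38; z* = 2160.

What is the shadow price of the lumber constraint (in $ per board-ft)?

6

At the optimum: carpentry uses 86 of 106 (slack = 20); lumber uses 310 of 310 (binding); varnish uses 124 of 136 (slack = 12); assembly uses 300 of 300 (binding).
Since carpentry, varnish are not tight, their duals are 0.
From A_Bᵀ y = c: 5·y_lumber + 3·y_assembly = 33; 5·y_lumber + 6·y_assembly = 36.
Solving: y_lumber = 6, y_assembly = 1.
Shadow price of lumber = 6.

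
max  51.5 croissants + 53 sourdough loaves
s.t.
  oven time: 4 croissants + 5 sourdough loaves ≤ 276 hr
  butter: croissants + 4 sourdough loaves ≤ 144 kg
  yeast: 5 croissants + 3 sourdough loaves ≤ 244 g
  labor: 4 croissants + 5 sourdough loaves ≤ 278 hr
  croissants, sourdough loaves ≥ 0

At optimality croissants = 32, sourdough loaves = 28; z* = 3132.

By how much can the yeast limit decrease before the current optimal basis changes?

136

Binding constraints: butter, yeast. The basis is B = [[1,4],[5,3]] with det -17.
Per unit decrease in yeast, x* moves by d = (-0.2353, 0.0588).
The basis stays optimal until croissants reaches 0; allowable decrease = 136 g.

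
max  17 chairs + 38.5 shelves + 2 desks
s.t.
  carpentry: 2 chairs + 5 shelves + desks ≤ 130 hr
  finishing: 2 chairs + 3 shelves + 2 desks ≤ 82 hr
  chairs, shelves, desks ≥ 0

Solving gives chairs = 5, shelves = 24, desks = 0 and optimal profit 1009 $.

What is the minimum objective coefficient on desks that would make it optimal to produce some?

At the optimum: carpentry uses 130 of 130 (binding); finishing uses 82 of 82 (binding).
Dual feasibility on the basic columns requires 2·y_carpentry + 2·y_finishing = 17, 5·y_carpentry + 3·y_finishing = 38.5.
This yields shadow prices y_carpentry = 6.5, y_finishing = 2.
desks enters the basis when its profit ≥ yᵀa₃ = 6.5·1 + 2·2 = 10.5.

10.5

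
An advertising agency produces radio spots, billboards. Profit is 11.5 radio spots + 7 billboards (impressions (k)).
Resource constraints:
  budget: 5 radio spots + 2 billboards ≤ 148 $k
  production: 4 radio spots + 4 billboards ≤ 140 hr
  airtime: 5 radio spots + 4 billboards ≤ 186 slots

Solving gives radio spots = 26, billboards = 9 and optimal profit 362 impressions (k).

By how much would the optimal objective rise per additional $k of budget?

1.5

At the optimum: budget uses 148 of 148 (binding); production uses 140 of 140 (binding); airtime uses 166 of 186 (slack = 20).
By complementary slackness, y = 0 for the non-binding constraint.
From A_Bᵀ y = c: 5·y_budget + 4·y_production = 11.5; 2·y_budget + 4·y_production = 7.
→ y_budget = 1.5 and y_production = 1.
Shadow price of budget = 1.5.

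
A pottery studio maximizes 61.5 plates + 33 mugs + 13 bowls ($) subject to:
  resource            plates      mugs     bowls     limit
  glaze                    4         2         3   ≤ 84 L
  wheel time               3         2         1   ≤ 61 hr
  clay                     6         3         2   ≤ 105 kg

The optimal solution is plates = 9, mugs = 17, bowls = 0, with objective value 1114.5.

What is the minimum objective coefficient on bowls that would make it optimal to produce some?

20.5

Binding: wheel time and clay. Non-binding: glaze (14 unused).
Since glaze is not tight, its dual is 0.
The binding rows give the dual system: 3·y_wheel time + 6·y_clay = 61.5 and 2·y_wheel time + 3·y_clay = 33.
→ y_wheel time = 4.5 and y_clay = 8.
bowls enters the basis when its profit ≥ yᵀa₃ = 4.5·1 + 8·2 = 20.5.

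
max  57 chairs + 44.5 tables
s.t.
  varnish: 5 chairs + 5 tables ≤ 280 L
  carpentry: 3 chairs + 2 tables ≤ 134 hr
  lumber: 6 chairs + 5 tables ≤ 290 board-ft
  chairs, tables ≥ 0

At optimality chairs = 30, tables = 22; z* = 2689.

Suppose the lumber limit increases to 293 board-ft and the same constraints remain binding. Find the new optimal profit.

2708.5

At the optimum: varnish uses 260 of 280 (slack = 20); carpentry uses 134 of 134 (binding); lumber uses 290 of 290 (binding).
By complementary slackness, y = 0 for the non-binding constraint.
Dual feasibility on the basic columns requires 3·y_carpentry + 6·y_lumber = 57, 2·y_carpentry + 5·y_lumber = 44.5.
This yields shadow prices y_carpentry = 6, y_lumber = 6.5.
Δz = y_lumber·Δb = 6.5 × (3) = 19.5, so new z* = 2689 + 19.5 = 2708.5.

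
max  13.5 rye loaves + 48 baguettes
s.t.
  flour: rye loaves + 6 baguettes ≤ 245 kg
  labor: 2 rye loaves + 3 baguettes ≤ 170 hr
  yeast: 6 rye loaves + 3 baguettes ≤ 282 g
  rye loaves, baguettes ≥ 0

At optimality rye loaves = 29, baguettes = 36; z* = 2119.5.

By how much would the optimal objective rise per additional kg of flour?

At the optimum: flour uses 245 of 245 (binding); labor uses 166 of 170 (slack = 4); yeast uses 282 of 282 (binding).
By complementary slackness, y = 0 for the non-binding constraint.
Dual feasibility on the basic columns requires 1·y_flour + 6·y_yeast = 13.5, 6·y_flour + 3·y_yeast = 48.
→ y_flour = 7.5 and y_yeast = 1.
Shadow price of flour = 7.5.

7.5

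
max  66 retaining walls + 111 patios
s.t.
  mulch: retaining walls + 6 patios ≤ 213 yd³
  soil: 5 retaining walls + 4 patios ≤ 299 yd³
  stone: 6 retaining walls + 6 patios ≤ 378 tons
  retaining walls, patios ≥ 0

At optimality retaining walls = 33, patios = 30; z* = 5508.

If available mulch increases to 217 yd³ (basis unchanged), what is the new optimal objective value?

5544

At the optimum: mulch uses 213 of 213 (binding); soil uses 285 of 299 (slack = 14); stone uses 378 of 378 (binding).
Slack constraints have shadow price 0 (complementary slackness).
Dual feasibility on the basic columns requires 1·y_mulch + 6·y_stone = 66, 6·y_mulch + 6·y_stone = 111.
→ y_mulch = 9 and y_stone = 9.5.
Δz = y_mulch·Δb = 9 × (4) = 36, so new z* = 5508 + 36 = 5544.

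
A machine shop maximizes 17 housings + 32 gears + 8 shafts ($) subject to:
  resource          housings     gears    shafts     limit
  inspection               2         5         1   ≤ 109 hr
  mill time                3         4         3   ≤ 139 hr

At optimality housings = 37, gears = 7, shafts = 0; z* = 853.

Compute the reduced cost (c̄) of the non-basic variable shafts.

Check each constraint at x*: inspection 109/109 (tight); mill time 139/139 (tight).
Dual feasibility on the basic columns requires 2·y_inspection + 3·y_mill time = 17, 5·y_inspection + 4·y_mill time = 32.
→ y_inspection = 4 and y_mill time = 3.
Reduced cost of shafts: c₃ − yᵀa₃ = 8 − (4·1 + 3·3) = 8 − 13 = -5.

-5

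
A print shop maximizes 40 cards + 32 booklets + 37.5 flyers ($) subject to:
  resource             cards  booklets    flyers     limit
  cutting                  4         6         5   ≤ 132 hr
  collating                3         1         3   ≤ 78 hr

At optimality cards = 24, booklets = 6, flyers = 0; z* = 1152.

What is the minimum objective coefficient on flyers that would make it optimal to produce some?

Check each constraint at x*: cutting 132/132 (tight); collating 78/78 (tight).
From A_Bᵀ y = c: 4·y_cutting + 3·y_collating = 40; 6·y_cutting + 1·y_collating = 32.
Solving: y_cutting = 4, y_collating = 8.
flyers enters the basis when its profit ≥ yᵀa₃ = 4·5 + 8·3 = 44.

44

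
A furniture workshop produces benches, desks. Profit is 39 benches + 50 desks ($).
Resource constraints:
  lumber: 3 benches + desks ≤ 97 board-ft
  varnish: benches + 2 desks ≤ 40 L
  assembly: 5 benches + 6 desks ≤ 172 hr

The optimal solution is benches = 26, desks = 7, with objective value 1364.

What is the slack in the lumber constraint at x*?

12

lumber used = 3·26 + 1·7 = 85; slack = 97 − 85 = 12.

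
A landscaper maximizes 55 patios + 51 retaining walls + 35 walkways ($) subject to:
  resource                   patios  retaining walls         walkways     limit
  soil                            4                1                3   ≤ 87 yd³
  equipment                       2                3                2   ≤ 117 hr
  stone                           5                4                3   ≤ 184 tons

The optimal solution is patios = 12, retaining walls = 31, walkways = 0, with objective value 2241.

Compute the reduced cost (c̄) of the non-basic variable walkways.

At the optimum: soil uses 79 of 87 (slack = 8); equipment uses 117 of 117 (binding); stone uses 184 of 184 (binding).
By complementary slackness, y = 0 for the non-binding constraint.
The binding rows give the dual system: 2·y_equipment + 5·y_stone = 55 and 3·y_equipment + 4·y_stone = 51.
This yields shadow prices y_equipment = 5, y_stone = 9.
Reduced cost of walkways: c₃ − yᵀa₃ = 35 − (5·2 + 9·3) = 35 − 37 = -2.

-2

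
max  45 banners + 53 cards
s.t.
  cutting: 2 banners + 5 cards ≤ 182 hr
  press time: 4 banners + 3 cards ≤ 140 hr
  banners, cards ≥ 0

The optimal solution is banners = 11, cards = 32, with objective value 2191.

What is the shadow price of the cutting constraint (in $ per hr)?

Both cutting and press time are binding at x*.
The binding rows give the dual system: 2·y_cutting + 4·y_press time = 45 and 5·y_cutting + 3·y_press time = 53.
This yields shadow prices y_cutting = 5.5, y_press time = 8.5.
Shadow price of cutting = 5.5.

5.5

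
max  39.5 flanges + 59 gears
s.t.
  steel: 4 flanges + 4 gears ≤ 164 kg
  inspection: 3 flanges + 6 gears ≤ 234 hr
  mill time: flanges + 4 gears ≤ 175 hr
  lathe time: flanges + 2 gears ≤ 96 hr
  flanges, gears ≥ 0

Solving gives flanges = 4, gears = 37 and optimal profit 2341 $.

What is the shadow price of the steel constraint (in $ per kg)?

5

At the optimum: steel uses 164 of 164 (binding); inspection uses 234 of 234 (binding); mill time uses 152 of 175 (slack = 23); lathe time uses 78 of 96 (slack = 18).
Since mill time, lathe time are not tight, their duals are 0.
The binding rows give the dual system: 4·y_steel + 3·y_inspection = 39.5 and 4·y_steel + 6·y_inspection = 59.
This yields shadow prices y_steel = 5, y_inspection = 6.5.
Shadow price of steel = 5.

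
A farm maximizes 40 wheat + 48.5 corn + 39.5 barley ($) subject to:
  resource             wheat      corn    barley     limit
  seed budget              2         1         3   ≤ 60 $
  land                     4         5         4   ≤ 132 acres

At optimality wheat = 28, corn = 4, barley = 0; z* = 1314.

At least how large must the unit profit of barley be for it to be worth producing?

41

At the optimum: seed budget uses 60 of 60 (binding); land uses 132 of 132 (binding).
From A_Bᵀ y = c: 2·y_seed budget + 4·y_land = 40; 1·y_seed budget + 5·y_land = 48.5.
Solving: y_seed budget = 1, y_land = 9.5.
barley enters the basis when its profit ≥ yᵀa₃ = 1·3 + 9.5·4 = 41.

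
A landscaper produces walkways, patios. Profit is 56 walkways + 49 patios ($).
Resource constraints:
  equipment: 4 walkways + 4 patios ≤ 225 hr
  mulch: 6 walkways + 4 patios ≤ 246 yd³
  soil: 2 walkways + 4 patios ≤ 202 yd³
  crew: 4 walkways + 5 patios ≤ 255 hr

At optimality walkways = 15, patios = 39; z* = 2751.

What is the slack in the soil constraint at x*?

16

soil used = 2·15 + 4·39 = 186; slack = 202 − 186 = 16.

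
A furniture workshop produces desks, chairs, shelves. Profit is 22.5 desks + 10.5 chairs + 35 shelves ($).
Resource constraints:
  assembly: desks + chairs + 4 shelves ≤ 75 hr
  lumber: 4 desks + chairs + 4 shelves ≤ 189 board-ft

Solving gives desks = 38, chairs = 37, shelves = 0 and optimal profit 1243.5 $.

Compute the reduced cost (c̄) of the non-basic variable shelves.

-7

At the optimum: assembly uses 75 of 75 (binding); lumber uses 189 of 189 (binding).
Dual feasibility on the basic columns requires 1·y_assembly + 4·y_lumber = 22.5, 1·y_assembly + 1·y_lumber = 10.5.
→ y_assembly = 6.5 and y_lumber = 4.
Reduced cost of shelves: c₃ − yᵀa₃ = 35 − (6.5·4 + 4·4) = 35 − 42 = -7.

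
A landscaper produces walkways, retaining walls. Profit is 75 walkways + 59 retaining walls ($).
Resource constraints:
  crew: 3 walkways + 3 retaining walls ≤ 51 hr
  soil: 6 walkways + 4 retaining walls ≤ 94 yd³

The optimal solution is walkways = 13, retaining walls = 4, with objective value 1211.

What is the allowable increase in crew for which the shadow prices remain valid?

Binding constraints: crew, soil. The basis is B = [[3,3],[6,4]] with det -6.
Per unit increase in crew, x* moves by d = (-0.6667, 1).
The basis stays optimal until walkways reaches 0; allowable increase = 19.5 hr.

19.5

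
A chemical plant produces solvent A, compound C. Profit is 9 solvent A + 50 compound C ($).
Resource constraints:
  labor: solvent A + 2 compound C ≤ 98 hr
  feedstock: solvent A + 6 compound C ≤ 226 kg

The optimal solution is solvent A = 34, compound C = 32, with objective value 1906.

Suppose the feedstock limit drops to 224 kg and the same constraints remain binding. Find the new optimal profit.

Check each constraint at x*: labor 98/98 (tight); feedstock 226/226 (tight).
Dual feasibility on the basic columns requires 1·y_labor + 1·y_feedstock = 9, 2·y_labor + 6·y_feedstock = 50.
→ y_labor = 1 and y_feedstock = 8.
Δz = y_feedstock·Δb = 8 × (-2) = -16, so new z* = 1906 − 16 = 1890.

1890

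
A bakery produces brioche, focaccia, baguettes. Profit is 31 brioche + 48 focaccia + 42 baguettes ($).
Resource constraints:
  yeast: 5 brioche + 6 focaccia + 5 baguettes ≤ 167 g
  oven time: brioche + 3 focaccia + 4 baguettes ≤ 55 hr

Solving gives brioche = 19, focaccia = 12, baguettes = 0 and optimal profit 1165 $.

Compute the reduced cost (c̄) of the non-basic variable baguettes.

At the optimum: yeast uses 167 of 167 (binding); oven time uses 55 of 55 (binding).
The binding rows give the dual system: 5·y_yeast + 1·y_oven time = 31 and 6·y_yeast + 3·y_oven time = 48.
This yields shadow prices y_yeast = 5, y_oven time = 6.
Reduced cost of baguettes: c₃ − yᵀa₃ = 42 − (5·5 + 6·4) = 42 − 49 = -7.

-7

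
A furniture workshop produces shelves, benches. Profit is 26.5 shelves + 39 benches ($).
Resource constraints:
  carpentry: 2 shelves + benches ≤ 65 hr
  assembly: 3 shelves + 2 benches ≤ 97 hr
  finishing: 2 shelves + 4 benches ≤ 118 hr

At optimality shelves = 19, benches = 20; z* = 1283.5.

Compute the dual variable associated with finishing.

8

Binding: assembly and finishing. Non-binding: carpentry (7 unused).
By complementary slackness, y = 0 for the non-binding constraint.
The binding rows give the dual system: 3·y_assembly + 2·y_finishing = 26.5 and 2·y_assembly + 4·y_finishing = 39.
→ y_assembly = 3.5 and y_finishing = 8.
Shadow price of finishing = 8.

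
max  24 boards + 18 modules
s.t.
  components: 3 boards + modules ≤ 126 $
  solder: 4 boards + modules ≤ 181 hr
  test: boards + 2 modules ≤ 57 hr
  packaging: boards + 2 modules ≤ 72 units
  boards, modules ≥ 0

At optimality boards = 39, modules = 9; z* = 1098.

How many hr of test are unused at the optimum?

test used = 1·39 + 2·9 = 57; slack = 57 − 57 = 0.

0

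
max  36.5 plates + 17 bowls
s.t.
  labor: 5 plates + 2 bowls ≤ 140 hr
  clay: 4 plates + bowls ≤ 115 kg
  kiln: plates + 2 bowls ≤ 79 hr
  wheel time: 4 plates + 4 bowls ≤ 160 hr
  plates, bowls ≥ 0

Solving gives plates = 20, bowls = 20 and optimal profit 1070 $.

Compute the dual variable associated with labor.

At the optimum: labor uses 140 of 140 (binding); clay uses 100 of 115 (slack = 15); kiln uses 60 of 79 (slack = 19); wheel time uses 160 of 160 (binding).
Slack constraints have shadow price 0 (complementary slackness).
The binding rows give the dual system: 5·y_labor + 4·y_wheel time = 36.5 and 2·y_labor + 4·y_wheel time = 17.
This yields shadow prices y_labor = 6.5, y_wheel time = 1.
Shadow price of labor = 6.5.

6.5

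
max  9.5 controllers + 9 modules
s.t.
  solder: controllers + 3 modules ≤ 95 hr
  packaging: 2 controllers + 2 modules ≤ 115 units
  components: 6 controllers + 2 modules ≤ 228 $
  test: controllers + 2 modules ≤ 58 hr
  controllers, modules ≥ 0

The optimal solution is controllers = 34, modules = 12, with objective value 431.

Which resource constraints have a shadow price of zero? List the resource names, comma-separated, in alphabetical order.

packaging, solder

solder: 70/95 (slack 25)
packaging: 92/115 (slack 23)
components: 228/228 (binding)
test: 58/58 (binding)
By complementary slackness, a constraint with positive slack has shadow price 0 → packaging, solder.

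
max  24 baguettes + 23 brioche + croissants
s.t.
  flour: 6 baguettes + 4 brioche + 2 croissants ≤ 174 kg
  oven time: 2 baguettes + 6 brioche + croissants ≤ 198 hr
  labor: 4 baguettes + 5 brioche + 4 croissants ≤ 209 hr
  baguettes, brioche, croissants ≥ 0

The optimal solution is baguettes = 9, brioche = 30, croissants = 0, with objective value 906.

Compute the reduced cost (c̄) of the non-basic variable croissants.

At the optimum: flour uses 174 of 174 (binding); oven time uses 198 of 198 (binding); labor uses 186 of 209 (slack = 23).
Slack constraints have shadow price 0 (complementary slackness).
From A_Bᵀ y = c: 6·y_flour + 2·y_oven time = 24; 4·y_flour + 6·y_oven time = 23.
This yields shadow prices y_flour = 3.5, y_oven time = 1.5.
Reduced cost of croissants: c₃ − yᵀa₃ = 1 − (3.5·2 + 1.5·1) = 1 − 8.5 = -7.5.

-7.5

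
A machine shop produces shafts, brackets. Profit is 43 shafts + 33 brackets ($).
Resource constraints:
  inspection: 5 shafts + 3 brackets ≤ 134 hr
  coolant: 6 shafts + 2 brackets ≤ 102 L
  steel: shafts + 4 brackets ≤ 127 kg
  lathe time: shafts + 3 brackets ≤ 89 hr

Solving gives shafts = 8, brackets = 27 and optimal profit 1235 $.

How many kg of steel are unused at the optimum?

11

steel used = 1·8 + 4·27 = 116; slack = 127 − 116 = 11.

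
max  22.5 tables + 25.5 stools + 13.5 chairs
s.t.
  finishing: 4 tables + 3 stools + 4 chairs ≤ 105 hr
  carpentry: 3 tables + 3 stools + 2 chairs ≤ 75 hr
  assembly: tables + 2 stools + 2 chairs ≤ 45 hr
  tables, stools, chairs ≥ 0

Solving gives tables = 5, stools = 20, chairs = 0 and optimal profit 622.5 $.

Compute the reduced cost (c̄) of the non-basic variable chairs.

At the optimum: finishing uses 80 of 105 (slack = 25); carpentry uses 75 of 75 (binding); assembly uses 45 of 45 (binding).
By complementary slackness, y = 0 for the non-binding constraint.
From A_Bᵀ y = c: 3·y_carpentry + 1·y_assembly = 22.5; 3·y_carpentry + 2·y_assembly = 25.5.
→ y_carpentry = 6.5 and y_assembly = 3.
Reduced cost of chairs: c₃ − yᵀa₃ = 13.5 − (6.5·2 + 3·2) = 13.5 − 19 = -5.5.

-5.5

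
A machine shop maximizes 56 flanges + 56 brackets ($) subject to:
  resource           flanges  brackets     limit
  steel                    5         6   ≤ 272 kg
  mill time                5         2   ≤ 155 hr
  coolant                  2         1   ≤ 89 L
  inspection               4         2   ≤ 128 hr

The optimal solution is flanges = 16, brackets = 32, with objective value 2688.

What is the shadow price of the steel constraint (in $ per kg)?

Check each constraint at x*: steel 272/272 (tight); mill time 144/155 (slack 11); coolant 64/89 (slack 25); inspection 128/128 (tight).
Slack constraints have shadow price 0 (complementary slackness).
Dual feasibility on the basic columns requires 5·y_steel + 4·y_inspection = 56, 6·y_steel + 2·y_inspection = 56.
→ y_steel = 8 and y_inspection = 4.
Shadow price of steel = 8.

8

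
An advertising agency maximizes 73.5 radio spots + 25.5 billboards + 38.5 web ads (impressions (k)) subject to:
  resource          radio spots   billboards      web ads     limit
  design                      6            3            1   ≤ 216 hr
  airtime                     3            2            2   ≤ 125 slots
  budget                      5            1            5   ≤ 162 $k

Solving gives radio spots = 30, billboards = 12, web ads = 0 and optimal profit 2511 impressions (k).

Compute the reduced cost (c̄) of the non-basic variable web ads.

Binding: design and budget. Non-binding: airtime (11 unused).
Since airtime is not tight, its dual is 0.
The binding rows give the dual system: 6·y_design + 5·y_budget = 73.5 and 3·y_design + 1·y_budget = 25.5.
This yields shadow prices y_design = 6, y_budget = 7.5.
Reduced cost of web ads: c₃ − yᵀa₃ = 38.5 − (6·1 + 7.5·5) = 38.5 − 43.5 = -5.

-5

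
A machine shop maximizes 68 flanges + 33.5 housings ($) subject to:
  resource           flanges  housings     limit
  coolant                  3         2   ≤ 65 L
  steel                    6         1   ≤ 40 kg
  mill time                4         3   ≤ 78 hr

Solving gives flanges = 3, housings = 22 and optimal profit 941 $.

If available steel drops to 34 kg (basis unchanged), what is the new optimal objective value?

Binding: steel and mill time. Non-binding: coolant (12 unused).
Since coolant is not tight, its dual is 0.
The binding rows give the dual system: 6·y_steel + 4·y_mill time = 68 and 1·y_steel + 3·y_mill time = 33.5.
→ y_steel = 5 and y_mill time = 9.5.
Δz = y_steel·Δb = 5 × (-6) = -30, so new z* = 941 − 30 = 911.

911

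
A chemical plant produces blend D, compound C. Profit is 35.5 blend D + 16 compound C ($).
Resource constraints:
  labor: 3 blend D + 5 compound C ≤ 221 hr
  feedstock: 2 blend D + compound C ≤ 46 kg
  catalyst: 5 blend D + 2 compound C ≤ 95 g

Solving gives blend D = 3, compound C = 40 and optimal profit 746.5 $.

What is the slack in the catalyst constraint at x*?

catalyst used = 5·3 + 2·40 = 95; slack = 95 − 95 = 0.

0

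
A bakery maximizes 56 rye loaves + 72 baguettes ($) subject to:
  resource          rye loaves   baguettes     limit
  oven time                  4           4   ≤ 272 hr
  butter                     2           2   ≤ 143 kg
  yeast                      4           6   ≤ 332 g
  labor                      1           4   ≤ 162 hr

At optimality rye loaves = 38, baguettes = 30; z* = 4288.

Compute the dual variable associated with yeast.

8

At the optimum: oven time uses 272 of 272 (binding); butter uses 136 of 143 (slack = 7); yeast uses 332 of 332 (binding); labor uses 158 of 162 (slack = 4).
Since butter, labor are not tight, their duals are 0.
The binding rows give the dual system: 4·y_oven time + 4·y_yeast = 56 and 4·y_oven time + 6·y_yeast = 72.
Solving: y_oven time = 6, y_yeast = 8.
Shadow price of yeast = 8.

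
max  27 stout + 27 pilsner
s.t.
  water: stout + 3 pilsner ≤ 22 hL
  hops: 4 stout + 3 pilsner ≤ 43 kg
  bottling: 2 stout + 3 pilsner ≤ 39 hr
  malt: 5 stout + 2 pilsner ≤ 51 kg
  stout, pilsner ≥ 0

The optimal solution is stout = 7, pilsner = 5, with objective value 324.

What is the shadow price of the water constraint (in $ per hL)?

Binding: water and hops. Non-binding: bottling (10 unused), malt (6 unused).
By complementary slackness, y = 0 for the non-binding constraints.
Dual feasibility on the basic columns requires 1·y_water + 4·y_hops = 27, 3·y_water + 3·y_hops = 27.
→ y_water = 3 and y_hops = 6.
Shadow price of water = 3.

3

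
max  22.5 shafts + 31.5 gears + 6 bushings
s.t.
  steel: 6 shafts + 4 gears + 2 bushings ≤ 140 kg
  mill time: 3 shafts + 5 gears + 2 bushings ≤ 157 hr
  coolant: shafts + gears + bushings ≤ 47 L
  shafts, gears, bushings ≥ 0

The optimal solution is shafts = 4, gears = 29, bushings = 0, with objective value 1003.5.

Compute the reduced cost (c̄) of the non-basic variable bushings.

-7

Check each constraint at x*: steel 140/140 (tight); mill time 157/157 (tight); coolant 33/47 (slack 14).
By complementary slackness, y = 0 for the non-binding constraint.
Dual feasibility on the basic columns requires 6·y_steel + 3·y_mill time = 22.5, 4·y_steel + 5·y_mill time = 31.5.
→ y_steel = 1 and y_mill time = 5.5.
Reduced cost of bushings: c₃ − yᵀa₃ = 6 − (1·2 + 5.5·2) = 6 − 13 = -7.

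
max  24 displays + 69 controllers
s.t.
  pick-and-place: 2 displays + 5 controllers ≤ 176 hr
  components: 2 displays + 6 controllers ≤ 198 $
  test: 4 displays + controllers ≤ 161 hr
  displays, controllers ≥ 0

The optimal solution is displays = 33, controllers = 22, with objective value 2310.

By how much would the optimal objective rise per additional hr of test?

0

Binding: pick-and-place and components. Non-binding: test (7 unused).
By complementary slackness, y = 0 for the non-binding constraint.
From A_Bᵀ y = c: 2·y_pick-and-place + 2·y_components = 24; 5·y_pick-and-place + 6·y_components = 69.
→ y_pick-and-place = 3 and y_components = 9.
Shadow price of test = 0.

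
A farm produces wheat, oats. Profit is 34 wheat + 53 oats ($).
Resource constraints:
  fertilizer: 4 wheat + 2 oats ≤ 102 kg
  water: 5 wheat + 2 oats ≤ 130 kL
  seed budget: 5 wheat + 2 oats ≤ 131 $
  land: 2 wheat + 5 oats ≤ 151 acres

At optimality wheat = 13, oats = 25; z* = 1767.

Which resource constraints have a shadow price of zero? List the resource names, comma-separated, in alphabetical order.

seed budget, water

fertilizer: 102/102 (binding)
water: 115/130 (slack 15)
seed budget: 115/131 (slack 16)
land: 151/151 (binding)
By complementary slackness, a constraint with positive slack has shadow price 0 → seed budget, water.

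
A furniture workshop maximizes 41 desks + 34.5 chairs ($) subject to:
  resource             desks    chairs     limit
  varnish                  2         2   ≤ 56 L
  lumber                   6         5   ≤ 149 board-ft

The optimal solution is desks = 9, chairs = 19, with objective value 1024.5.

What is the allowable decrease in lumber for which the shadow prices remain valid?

9

Binding constraints: varnish, lumber. The basis is B = [[2,2],[6,5]] with det -2.
Per unit decrease in lumber, x* moves by d = (-1, 1).
The basis stays optimal until desks reaches 0; allowable decrease = 9 board-ft.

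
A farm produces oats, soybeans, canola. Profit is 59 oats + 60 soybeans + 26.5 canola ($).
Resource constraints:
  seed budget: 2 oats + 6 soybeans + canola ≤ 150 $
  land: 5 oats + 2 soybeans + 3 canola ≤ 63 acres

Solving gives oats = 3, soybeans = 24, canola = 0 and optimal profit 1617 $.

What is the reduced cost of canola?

-7.5

Check each constraint at x*: seed budget 150/150 (tight); land 63/63 (tight).
Dual feasibility on the basic columns requires 2·y_seed budget + 5·y_land = 59, 6·y_seed budget + 2·y_land = 60.
This yields shadow prices y_seed budget = 7, y_land = 9.
Reduced cost of canola: c₃ − yᵀa₃ = 26.5 − (7·1 + 9·3) = 26.5 − 34 = -7.5.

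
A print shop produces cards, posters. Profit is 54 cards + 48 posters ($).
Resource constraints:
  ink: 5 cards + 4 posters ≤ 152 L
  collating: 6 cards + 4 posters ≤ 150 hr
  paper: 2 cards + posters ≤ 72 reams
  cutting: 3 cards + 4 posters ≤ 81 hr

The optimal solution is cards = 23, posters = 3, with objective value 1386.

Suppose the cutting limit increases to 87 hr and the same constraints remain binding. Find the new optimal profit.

1422

Binding: collating and cutting. Non-binding: ink (25 unused), paper (23 unused).
Slack constraints have shadow price 0 (complementary slackness).
From A_Bᵀ y = c: 6·y_collating + 3·y_cutting = 54; 4·y_collating + 4·y_cutting = 48.
Solving: y_collating = 6, y_cutting = 6.
Δz = y_cutting·Δb = 6 × (6) = 36, so new z* = 1386 + 36 = 1422.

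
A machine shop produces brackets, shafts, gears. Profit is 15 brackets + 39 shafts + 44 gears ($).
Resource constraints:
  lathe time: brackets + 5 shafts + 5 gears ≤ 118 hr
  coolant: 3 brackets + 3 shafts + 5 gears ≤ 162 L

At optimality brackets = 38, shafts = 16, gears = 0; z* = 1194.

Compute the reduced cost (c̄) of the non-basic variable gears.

-1

Check each constraint at x*: lathe time 118/118 (tight); coolant 162/162 (tight).
From A_Bᵀ y = c: 1·y_lathe time + 3·y_coolant = 15; 5·y_lathe time + 3·y_coolant = 39.
→ y_lathe time = 6 and y_coolant = 3.
Reduced cost of gears: c₃ − yᵀa₃ = 44 − (6·5 + 3·5) = 44 − 45 = -1.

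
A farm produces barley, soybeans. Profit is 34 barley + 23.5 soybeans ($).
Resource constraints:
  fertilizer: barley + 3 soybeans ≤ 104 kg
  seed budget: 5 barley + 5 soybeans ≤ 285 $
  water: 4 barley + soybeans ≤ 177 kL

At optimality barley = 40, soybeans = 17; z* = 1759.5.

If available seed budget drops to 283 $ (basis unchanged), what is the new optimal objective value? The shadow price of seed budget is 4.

1751.5

Δb = -2, so new z* = 1759.5 + (4)·(-2) = 1759.5 − 8 = 1751.5.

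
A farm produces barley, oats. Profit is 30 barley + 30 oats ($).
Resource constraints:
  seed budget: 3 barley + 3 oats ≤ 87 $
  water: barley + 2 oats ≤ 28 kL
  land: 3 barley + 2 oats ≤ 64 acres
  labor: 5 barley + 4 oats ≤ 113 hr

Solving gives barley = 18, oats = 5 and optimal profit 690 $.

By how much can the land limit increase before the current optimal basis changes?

Binding constraints: water, land. The basis is B = [[1,2],[3,2]] with det -4.
Per unit increase in land, x* moves by d = (0.5, -0.25).
The basis stays optimal until labor becomes binding; allowable increase = 2 acres.

2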